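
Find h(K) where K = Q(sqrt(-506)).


K = Q(sqrt(-506)). d mod 4 = 2, so D = disc(K) = 4d = -2024
h(K) equals the number of primitive reduced positive-definite forms (a, b, c) = a*x^2 + b*x*y + c*y^2 with b^2 - 4ac = D,
where reduced means |b| <= a <= c, with b >= 0 whenever |b| = a or a = c, and primitive means gcd(a, b, c) = 1.
Reduced forces 3a^2 <= |D| = 2024, so 1 <= a <= 25; b must have the parity of D, and c = (b^2 - D)/(4a) must be an integer >= a.
Enumerate a = 1..25, b in [-a, a]:
  a=1: (1, 0, 506)  [1]
  a=2: (2, 0, 253)  [1]
  a=3: (3, -2, 169), (3, 2, 169)  [2]
  a=4: none
  a=5: (5, -4, 102), (5, 4, 102)  [2]
  a=6: (6, -4, 85), (6, 4, 85)  [2]
  a=7..8: none
  a=9: (9, -8, 58), (9, 8, 58)  [2]
  a=10: (10, -4, 51), (10, 4, 51)  [2]
  a=11: (11, 0, 46)  [1]
  a=12: none
  a=13: (13, -2, 39), (13, 2, 39)  [2]
  a=14: none
  a=15: (15, -14, 37), (15, -4, 34), (15, 4, 34), (15, 14, 37)  [4]
  a=16: none
  a=17: (17, -4, 30), (17, 4, 30)  [2]
  a=18: (18, -8, 29), (18, 8, 29)  [2]
  a=19: (19, -16, 30), (19, 16, 30)  [2]
  a=20..21: none
  a=22: (22, 0, 23)  [1]
  a=23..24: none
  a=25: (25, -24, 26), (25, 24, 26)  [2]
Total reduced forms: 1 + 1 + 2 + 2 + 2 + 2 + 2 + 1 + 2 + 4 + 2 + 2 + 2 + 1 + 2 = 28
h = 28

28


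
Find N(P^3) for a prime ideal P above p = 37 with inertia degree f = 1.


N(P^a) = p^(a*f)
= 37^(3*1)
= 37^3
= 50653

50653


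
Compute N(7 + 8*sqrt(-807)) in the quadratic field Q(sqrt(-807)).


N(a + b*sqrt(d)) = a^2 - d*b^2
= (7)^2 - (-807)*(8)^2
= 49 + 51648
= 51697

51697


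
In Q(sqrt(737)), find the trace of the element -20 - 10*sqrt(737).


Tr(a + b*sqrt(d)) = (a + b*sqrt(d)) + (a - b*sqrt(d)) = 2a
= 2 * (-20)
= -40

-40


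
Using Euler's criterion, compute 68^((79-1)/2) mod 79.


p = 79 is prime and the exponent is (p-1)/2 = 39, so by Euler's criterion 68^39 = (68/79) = +1 or -1 mod 79.
Compute by square-and-multiply:
  39 = 32 + 4 + 2 + 1 (binary 100111)
  Repeated squaring mod 79: 68^1 = 68, 68^2 = 42, 68^4 = 26, 68^8 = 44, 68^16 = 40, 68^32 = 20
  68^39 = 68^32 * 68^4 * 68^2 * 68^1 = 20 * 26 * 42 * 68 mod 79
    20 * 26 = 520 = 46 mod 79
    46 * 42 = 1932 = 36 mod 79
    36 * 68 = 2448 = 78 mod 79
  68^39 = 78 mod 79
Result 78 = p - 1 = -1 mod 79: 68 is a quadratic non-residue mod 79. As a residue in [0, p-1] the value is 78.
68^39 mod 79 = 78

78


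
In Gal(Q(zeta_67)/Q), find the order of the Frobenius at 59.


The Frobenius at p in Gal(Q(zeta_n)/Q) = (Z/nZ)* is the class of p, so its order is ord_67(59), the smallest k >= 1 with 59^k = 1 mod 67.
n = 67 = 67, phi(67) = 66; the order divides phi(n).
Divisors of 66: 1, 2, 3, 6, 11, 22, 33, 66
Repeated squaring mod 67: 59^1 = 59, 59^2 = 64, 59^4 = 9, 59^8 = 14, 59^16 = 62, 59^32 = 25, 59^64 = 22
Test divisors in increasing order:
  k=1: 59^1 = 59 mod 67
  k=2: 59^2 = 64 mod 67
  k=3: 59^3 = 64 * 59 = 24 mod 67
  k=6: 59^6 = 9 * 64 = 40 mod 67
  k=11: 59^11 = 14 * 64 * 59 = 1 mod 67  <- first divisor giving 1
Order = 11

11


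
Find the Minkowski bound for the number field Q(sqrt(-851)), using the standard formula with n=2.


d = -851, d mod 4 = 1, so disc(K) = d = -851; |disc(K)| = 851
Imaginary quadratic field, so n = 2, s = r2 = 1, r1 = 0
M = (n!/n^n) * (4/pi)^s * sqrt(|disc(K)|) = (2!/2^2) * (4/pi)^1 * sqrt(851)
= 0.5 * 1.273240 * 29.171904
= 18.5714

18.5714


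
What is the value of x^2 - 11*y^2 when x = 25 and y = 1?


x^2 - d*y^2
= 25^2 - 11*1^2
= 625 - 11
= 614

614


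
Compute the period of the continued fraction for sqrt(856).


Run the CF algorithm for sqrt(856).
a_0 = floor(sqrt(856)) = 29; set m_0=0, q_0=1.
Recurrence: m' = q*a - m,  q' = (d - m'^2)/q,  a' = floor((a_0 + m')/q').
  step 1: m=29, q=15, a=3
  step 2: m=16, q=40, a=1
  step 3: m=24, q=7, a=7
  step 4: m=25, q=33, a=1
  step 5: m=8, q=24, a=1
  step 6: m=16, q=25, a=1
  step 7: m=9, q=31, a=1
  step 8: m=22, q=12, a=4
  step 9: m=26, q=15, a=3
  step 10: m=19, q=33, a=1
  step 11: m=14, q=20, a=2
  step 12: m=26, q=9, a=6
  step 13: m=28, q=8, a=7
  step 14: m=28, q=9, a=6
  step 15: m=26, q=20, a=2
  step 16: m=14, q=33, a=1
  step 17: m=19, q=15, a=3
  step 18: m=26, q=12, a=4
  step 19: m=22, q=31, a=1
  step 20: m=9, q=25, a=1
  step 21: m=16, q=24, a=1
  step 22: m=8, q=33, a=1
  step 23: m=25, q=7, a=7
  step 24: m=24, q=40, a=1
  step 25: m=16, q=15, a=3
  step 26: m=29, q=1, a=58
a_26 = 2*a_0 = 58, so the period closes here.
sqrt(856) = [29; 3, 1, 7, 1, 1, 1, 1, 4, 3, 1, 2, 6, 7, 6, 2, 1, 3, 4, 1, 1, 1, 1, 7, 1, 3, 58]
Period length = 26

26


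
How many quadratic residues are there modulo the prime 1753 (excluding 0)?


For prime p, the number of non-zero quadratic residues is (p-1)/2.
= (1753-1)/2
= 876

876


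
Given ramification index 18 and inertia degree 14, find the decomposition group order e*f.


|D_P| = e * f
= 18 * 14
= 252

252


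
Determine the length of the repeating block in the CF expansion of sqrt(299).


Run the CF algorithm for sqrt(299).
a_0 = floor(sqrt(299)) = 17; set m_0=0, q_0=1.
Recurrence: m' = q*a - m,  q' = (d - m'^2)/q,  a' = floor((a_0 + m')/q').
  step 1: m=17, q=10, a=3
  step 2: m=13, q=13, a=2
  step 3: m=13, q=10, a=3
  step 4: m=17, q=1, a=34
a_4 = 2*a_0 = 34, so the period closes here.
sqrt(299) = [17; 3, 2, 3, 34]
Period length = 4

4


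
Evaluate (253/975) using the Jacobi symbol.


Compute (253/975) via quadratic reciprocity:
  reciprocity: (253/975) -> +(975/253)
  reduce: (216/253)
  pull out 2: (2/253) = -1  (since 253 mod 8 = 5)
  pull out 2: (2/253) = -1  (since 253 mod 8 = 5)
  pull out 2: (2/253) = -1  (since 253 mod 8 = 5)
  reciprocity: (27/253) -> +(253/27)
  reduce: (10/27)
  pull out 2: (2/27) = -1  (since 27 mod 8 = 3)
  reciprocity: (5/27) -> +(27/5)
  reduce: (2/5)
  pull out 2: (2/5) = -1  (since 5 mod 8 = 5)
  (1/5) = 1
Product of signs = -1

-1


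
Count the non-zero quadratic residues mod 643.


For prime p, the number of non-zero quadratic residues is (p-1)/2.
= (643-1)/2
= 321

321


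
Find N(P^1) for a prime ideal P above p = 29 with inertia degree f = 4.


N(P^a) = p^(a*f)
= 29^(1*4)
= 29^4
= 707281

707281


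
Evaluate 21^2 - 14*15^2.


x^2 - d*y^2
= 21^2 - 14*15^2
= 441 - 3150
= -2709

-2709


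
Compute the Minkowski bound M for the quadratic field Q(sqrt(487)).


d = 487, d mod 4 = 3, so disc(K) = 4d = 1948; |disc(K)| = 1948
Real quadratic field, so n = 2, s = r2 = 0, r1 = 2
M = (n!/n^n) * (4/pi)^s * sqrt(|disc(K)|) = (2!/2^2) * (4/pi)^0 * sqrt(1948)
= 0.5 * 1.000000 * 44.136153
= 22.0681

22.0681


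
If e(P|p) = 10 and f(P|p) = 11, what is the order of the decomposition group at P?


|D_P| = e * f
= 10 * 11
= 110

110


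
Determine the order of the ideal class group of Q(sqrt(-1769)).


K = Q(sqrt(-1769)). d mod 4 = 3, so D = disc(K) = 4d = -7076
h(K) equals the number of primitive reduced positive-definite forms (a, b, c) = a*x^2 + b*x*y + c*y^2 with b^2 - 4ac = D,
where reduced means |b| <= a <= c, with b >= 0 whenever |b| = a or a = c, and primitive means gcd(a, b, c) = 1.
Reduced forces 3a^2 <= |D| = 7076, so 1 <= a <= 48; b must have the parity of D, and c = (b^2 - D)/(4a) must be an integer >= a.
Enumerate a = 1..48, b in [-a, a]:
  a=1: (1, 0, 1769)  [1]
  a=2: (2, 2, 885)  [1]
  a=3: (3, -2, 590), (3, 2, 590)  [2]
  a=4: none
  a=5: (5, -2, 354), (5, 2, 354)  [2]
  a=6: (6, -2, 295), (6, 2, 295)  [2]
  a=7: (7, -6, 254), (7, 6, 254)  [2]
  a=8: none
  a=9: (9, -4, 197), (9, 4, 197)  [2]
  a=10: (10, -2, 177), (10, 2, 177)  [2]
  a=11..12: none
  a=13: (13, -10, 138), (13, 10, 138)  [2]
  a=14: (14, -6, 127), (14, 6, 127)  [2]
  a=15: (15, -8, 119), (15, -2, 118), (15, 2, 118), (15, 8, 119)  [4]
  a=16: none
  a=17: (17, -8, 105), (17, 8, 105)  [2]
  a=18: (18, -14, 101), (18, 14, 101)  [2]
  a=19: (19, -12, 95), (19, 12, 95)  [2]
  a=20: none
  a=21: (21, -20, 89), (21, -8, 85), (21, 8, 85), (21, 20, 89)  [4]
  a=22: none
  a=23: (23, -10, 78), (23, 10, 78)  [2]
  a=24: none
  a=25: (25, -18, 74), (25, 18, 74)  [2]
  a=26: (26, -10, 69), (26, 10, 69)  [2]
  a=27: (27, -22, 70), (27, 22, 70)  [2]
  a=28: none
  a=29: (29, 0, 61)  [1]
  a=30: (30, -22, 63), (30, -2, 59), (30, 2, 59), (30, 22, 63)  [4]
  a=31..33: none
  a=34: (34, -26, 57), (34, 26, 57)  [2]
  a=35: (35, -22, 54), (35, -8, 51), (35, 8, 51), (35, 22, 54)  [4]
  a=36: none
  a=37: (37, -18, 50), (37, 18, 50)  [2]
  a=38: (38, -26, 51), (38, 26, 51)  [2]
  a=39: (39, -16, 47), (39, -10, 46), (39, 10, 46), (39, 16, 47)  [4]
  a=40..41: none
  a=42: (42, -34, 49), (42, -22, 45), (42, 22, 45), (42, 34, 49)  [4]
  a=43..44: none
  a=45: (45, 32, 45)  [1]
  a=46..48: none
Total reduced forms: 1 + 1 + 2 + 2 + 2 + 2 + 2 + 2 + 2 + 2 + 4 + 2 + 2 + 2 + 4 + 2 + 2 + 2 + 2 + 1 + 4 + 2 + 4 + 2 + 2 + 4 + 4 + 1 = 64
h = 64

64


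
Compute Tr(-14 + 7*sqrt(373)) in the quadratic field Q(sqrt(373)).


Tr(a + b*sqrt(d)) = (a + b*sqrt(d)) + (a - b*sqrt(d)) = 2a
= 2 * (-14)
= -28

-28


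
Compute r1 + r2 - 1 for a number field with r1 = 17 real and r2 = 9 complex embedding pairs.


By Dirichlet's unit theorem:
rank = r1 + r2 - 1
= 17 + 9 - 1
= 25

25


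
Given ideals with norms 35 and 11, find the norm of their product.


N(IJ) = N(I) * N(J)
= 35 * 11
= 385

385


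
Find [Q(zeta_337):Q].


The degree equals Euler's totient phi(337).
337 = 337
phi(337) = 336

336


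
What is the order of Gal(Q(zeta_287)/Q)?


|Gal(Q(zeta_287)/Q)| = phi(287)
= 240

240


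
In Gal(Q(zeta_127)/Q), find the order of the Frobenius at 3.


The Frobenius at p in Gal(Q(zeta_n)/Q) = (Z/nZ)* is the class of p, so its order is ord_127(3), the smallest k >= 1 with 3^k = 1 mod 127.
n = 127 = 127, phi(127) = 126; the order divides phi(n).
Divisors of 126: 1, 2, 3, 6, 7, 9, 14, 18, 21, 42, 63, 126
Repeated squaring mod 127: 3^1 = 3, 3^2 = 9, 3^4 = 81, 3^8 = 84, 3^16 = 71, 3^32 = 88, 3^64 = 124
Test divisors in increasing order:
  k=1: 3^1 = 3 mod 127
  k=2: 3^2 = 9 mod 127
  k=3: 3^3 = 9 * 3 = 27 mod 127
  k=6: 3^6 = 81 * 9 = 94 mod 127
  k=7: 3^7 = 81 * 9 * 3 = 28 mod 127
  k=9: 3^9 = 84 * 3 = 125 mod 127
  k=14: 3^14 = 84 * 81 * 9 = 22 mod 127
  k=18: 3^18 = 71 * 9 = 4 mod 127
  k=21: 3^21 = 71 * 81 * 3 = 108 mod 127
  k=42: 3^42 = 88 * 84 * 9 = 107 mod 127
  k=63: 3^63 = 88 * 71 * 84 * 81 * 9 * 3 = 126 mod 127
  k=126: 3^126 = 124 * 88 * 71 * 84 * 81 * 9 = 1 mod 127  <- first divisor giving 1
Order = 126

126


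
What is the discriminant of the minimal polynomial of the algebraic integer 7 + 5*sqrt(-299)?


The element 7 + 5*sqrt(-299) has minimal polynomial:
x^2 - 14*x + 7524
Discriminant = (-14)^2 - 4*(7524)
= 196 - 30096
= -29900

-29900


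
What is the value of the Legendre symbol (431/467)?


p = 467 is prime, so compute (431/467) with the reciprocity algorithm (Jacobi-symbol steps: pull out 2s via (2/n), flip via reciprocity, reduce):
  reciprocity: (431/467) -> -(467/431)
  reduce: (36/431)
  pull out 2: (2/431) = +1  (since 431 mod 8 = 7)
  pull out 2: (2/431) = +1  (since 431 mod 8 = 7)
  reciprocity: (9/431) -> +(431/9)
  reduce: (8/9)
  pull out 2: (2/9) = +1  (since 9 mod 8 = 1)
  pull out 2: (2/9) = +1  (since 9 mod 8 = 1)
  pull out 2: (2/9) = +1  (since 9 mod 8 = 1)
  (1/9) = 1
Product of signs = -1
(431/467) = -1

-1


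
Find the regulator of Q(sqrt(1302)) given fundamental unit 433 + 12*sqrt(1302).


epsilon = 433 + 12*sqrt(1302)
= 865.9988
R = ln(865.9988)
= 6.7639

6.7639


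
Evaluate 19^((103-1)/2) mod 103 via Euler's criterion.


p = 103 is prime and the exponent is (p-1)/2 = 51, so by Euler's criterion 19^51 = (19/103) = +1 or -1 mod 103.
Compute by square-and-multiply:
  51 = 32 + 16 + 2 + 1 (binary 110011)
  Repeated squaring mod 103: 19^1 = 19, 19^2 = 52, 19^4 = 26, 19^8 = 58, 19^16 = 68, 19^32 = 92
  19^51 = 19^32 * 19^16 * 19^2 * 19^1 = 92 * 68 * 52 * 19 mod 103
    92 * 68 = 6256 = 76 mod 103
    76 * 52 = 3952 = 38 mod 103
    38 * 19 = 722 = 1 mod 103
  19^51 = 1 mod 103
Result 1: 19 is a quadratic residue mod 103.
19^51 mod 103 = 1

1


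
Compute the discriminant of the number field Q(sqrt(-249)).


For K = Q(sqrt(d)) with d squarefree: disc(K) = d if d = 1 mod 4, and disc(K) = 4d if d = 2 or 3 mod 4.
Here d = -249, and d mod 4 = 3.
d = 3 mod 4, not 1 (O_K = Z[sqrt(d)]), so disc(K) = 4d = 4 * (-249) = -996

-996


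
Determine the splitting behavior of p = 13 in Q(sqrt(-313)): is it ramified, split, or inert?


K = Q(sqrt(-313)). Since d mod 4 = 3, disc(K) = -1252.
Check p | disc: -1252 mod 13 = 9.
p does not divide disc. Compute Legendre symbol (d/p):
12^((13-1)/2) mod 13 = 1
(d/p) = 1, so p splits: (p) = P*P' with e=1, f=1, g=2.
Therefore p is split.

split


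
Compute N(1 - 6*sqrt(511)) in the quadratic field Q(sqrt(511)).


N(a + b*sqrt(d)) = a^2 - d*b^2
= (1)^2 - (511)*(-6)^2
= 1 - 18396
= -18395

-18395


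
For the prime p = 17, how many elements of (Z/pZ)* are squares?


For prime p, the number of non-zero quadratic residues is (p-1)/2.
= (17-1)/2
= 8

8


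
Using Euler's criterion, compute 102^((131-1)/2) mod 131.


p = 131 is prime and the exponent is (p-1)/2 = 65, so by Euler's criterion 102^65 = (102/131) = +1 or -1 mod 131.
Compute by square-and-multiply:
  65 = 64 + 1 (binary 1000001)
  Repeated squaring mod 131: 102^1 = 102, 102^2 = 55, 102^4 = 12, 102^8 = 13, 102^16 = 38, 102^32 = 3, 102^64 = 9
  102^65 = 102^64 * 102^1 = 9 * 102 mod 131
    9 * 102 = 918 = 1 mod 131
  102^65 = 1 mod 131
Result 1: 102 is a quadratic residue mod 131.
102^65 mod 131 = 1

1


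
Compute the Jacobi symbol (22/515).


Compute (22/515) via quadratic reciprocity:
  pull out 2: (2/515) = -1  (since 515 mod 8 = 3)
  reciprocity: (11/515) -> -(515/11)
  reduce: (9/11)
  reciprocity: (9/11) -> +(11/9)
  reduce: (2/9)
  pull out 2: (2/9) = +1  (since 9 mod 8 = 1)
  (1/9) = 1
Product of signs = 1

1


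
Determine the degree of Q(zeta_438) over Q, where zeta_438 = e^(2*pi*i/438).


The degree equals Euler's totient phi(438).
438 = 2 * 3 * 73
phi(438) = 144

144


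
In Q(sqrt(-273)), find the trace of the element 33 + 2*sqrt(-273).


Tr(a + b*sqrt(d)) = (a + b*sqrt(d)) + (a - b*sqrt(d)) = 2a
= 2 * (33)
= 66

66


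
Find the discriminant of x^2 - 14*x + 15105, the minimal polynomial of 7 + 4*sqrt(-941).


The element 7 + 4*sqrt(-941) has minimal polynomial:
x^2 - 14*x + 15105
Discriminant = (-14)^2 - 4*(15105)
= 196 - 60420
= -60224

-60224


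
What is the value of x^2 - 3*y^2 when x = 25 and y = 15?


x^2 - d*y^2
= 25^2 - 3*15^2
= 625 - 675
= -50

-50


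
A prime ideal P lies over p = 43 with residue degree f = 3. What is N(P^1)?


N(P^a) = p^(a*f)
= 43^(1*3)
= 43^3
= 79507

79507


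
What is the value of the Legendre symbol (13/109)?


p = 109 is prime, so compute (13/109) with the reciprocity algorithm (Jacobi-symbol steps: pull out 2s via (2/n), flip via reciprocity, reduce):
  reciprocity: (13/109) -> +(109/13)
  reduce: (5/13)
  reciprocity: (5/13) -> +(13/5)
  reduce: (3/5)
  reciprocity: (3/5) -> +(5/3)
  reduce: (2/3)
  pull out 2: (2/3) = -1  (since 3 mod 8 = 3)
  (1/3) = 1
Product of signs = -1
(13/109) = -1

-1


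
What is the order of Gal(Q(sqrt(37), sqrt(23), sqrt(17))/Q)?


The 3 square roots of distinct primes are multiplicatively independent over Q,
so [K:Q] = 2^3 and Gal(K/Q) is isomorphic to (Z/2Z)^3.
|Gal| = 2^3 = 8

8


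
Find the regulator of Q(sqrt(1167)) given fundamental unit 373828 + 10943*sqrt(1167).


epsilon = 373828 + 10943*sqrt(1167)
= 747656.0000
R = ln(747656.0000)
= 13.5247

13.5247


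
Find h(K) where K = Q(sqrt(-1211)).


K = Q(sqrt(-1211)). d mod 4 = 1, so D = disc(K) = d = -1211
h(K) equals the number of primitive reduced positive-definite forms (a, b, c) = a*x^2 + b*x*y + c*y^2 with b^2 - 4ac = D,
where reduced means |b| <= a <= c, with b >= 0 whenever |b| = a or a = c, and primitive means gcd(a, b, c) = 1.
Reduced forces 3a^2 <= |D| = 1211, so 1 <= a <= 20; b must have the parity of D, and c = (b^2 - D)/(4a) must be an integer >= a.
Enumerate a = 1..20, b in [-a, a]:
  a=1: (1, 1, 303)  [1]
  a=2: none
  a=3: (3, -1, 101), (3, 1, 101)  [2]
  a=4: none
  a=5: (5, -3, 61), (5, 3, 61)  [2]
  a=6: none
  a=7: (7, 7, 45)  [1]
  a=8: none
  a=9: (9, -7, 35), (9, 7, 35)  [2]
  a=10..14: none
  a=15: (15, -13, 23), (15, -7, 21), (15, 7, 21), (15, 13, 23)  [4]
  a=16: none
  a=17: (17, -9, 19), (17, 9, 19)  [2]
  a=18..20: none
Total reduced forms: 1 + 2 + 2 + 1 + 2 + 4 + 2 = 14
h = 14

14


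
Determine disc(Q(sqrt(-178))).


For K = Q(sqrt(d)) with d squarefree: disc(K) = d if d = 1 mod 4, and disc(K) = 4d if d = 2 or 3 mod 4.
Here d = -178, and d mod 4 = 2.
d = 2 mod 4, not 1 (O_K = Z[sqrt(d)]), so disc(K) = 4d = 4 * (-178) = -712

-712


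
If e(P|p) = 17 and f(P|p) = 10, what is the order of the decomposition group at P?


|D_P| = e * f
= 17 * 10
= 170

170


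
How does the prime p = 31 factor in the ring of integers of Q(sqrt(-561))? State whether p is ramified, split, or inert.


K = Q(sqrt(-561)). Since d mod 4 = 3, disc(K) = -2244.
Check p | disc: -2244 mod 31 = 19.
p does not divide disc. Compute Legendre symbol (d/p):
28^((31-1)/2) mod 31 = 1
(d/p) = 1, so p splits: (p) = P*P' with e=1, f=1, g=2.
Therefore p is split.

split


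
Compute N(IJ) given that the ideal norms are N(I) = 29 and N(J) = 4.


N(IJ) = N(I) * N(J)
= 29 * 4
= 116

116


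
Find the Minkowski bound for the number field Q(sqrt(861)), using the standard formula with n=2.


d = 861, d mod 4 = 1, so disc(K) = d = 861; |disc(K)| = 861
Real quadratic field, so n = 2, s = r2 = 0, r1 = 2
M = (n!/n^n) * (4/pi)^s * sqrt(|disc(K)|) = (2!/2^2) * (4/pi)^0 * sqrt(861)
= 0.5 * 1.000000 * 29.342802
= 14.6714

14.6714


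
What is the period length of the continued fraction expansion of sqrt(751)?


Run the CF algorithm for sqrt(751).
a_0 = floor(sqrt(751)) = 27; set m_0=0, q_0=1.
Recurrence: m' = q*a - m,  q' = (d - m'^2)/q,  a' = floor((a_0 + m')/q').
  step 1: m=27, q=22, a=2
  step 2: m=17, q=21, a=2
  step 3: m=25, q=6, a=8
  step 4: m=23, q=37, a=1
  step 5: m=14, q=15, a=2
  step 6: m=16, q=33, a=1
  step 7: m=17, q=14, a=3
  step 8: m=25, q=9, a=5
  step 9: m=20, q=39, a=1
  step 10: m=19, q=10, a=4
  step 11: m=21, q=31, a=1
  step 12: m=10, q=21, a=1
  step 13: m=11, q=30, a=1
  step 14: m=19, q=13, a=3
  step 15: m=20, q=27, a=1
  step 16: m=7, q=26, a=1
  step 17: m=19, q=15, a=3
  step 18: m=26, q=5, a=10
  step 19: m=24, q=35, a=1
  step 20: m=11, q=18, a=2
  step 21: m=25, q=7, a=7
  step 22: m=24, q=25, a=2
  step 23: m=26, q=3, a=17
  step 24: m=25, q=42, a=1
  step 25: m=17, q=11, a=4
  step 26: m=27, q=2, a=27
  step 27: m=27, q=11, a=4
  step 28: m=17, q=42, a=1
  step 29: m=25, q=3, a=17
  step 30: m=26, q=25, a=2
  step 31: m=24, q=7, a=7
  step 32: m=25, q=18, a=2
  step 33: m=11, q=35, a=1
  step 34: m=24, q=5, a=10
  step 35: m=26, q=15, a=3
  step 36: m=19, q=26, a=1
  step 37: m=7, q=27, a=1
  step 38: m=20, q=13, a=3
  step 39: m=19, q=30, a=1
  step 40: m=11, q=21, a=1
  step 41: m=10, q=31, a=1
  step 42: m=21, q=10, a=4
  step 43: m=19, q=39, a=1
  step 44: m=20, q=9, a=5
  step 45: m=25, q=14, a=3
  step 46: m=17, q=33, a=1
  step 47: m=16, q=15, a=2
  step 48: m=14, q=37, a=1
  step 49: m=23, q=6, a=8
  step 50: m=25, q=21, a=2
  step 51: m=17, q=22, a=2
  step 52: m=27, q=1, a=54
a_52 = 2*a_0 = 54, so the period closes here.
sqrt(751) = [27; 2, 2, 8, 1, 2, 1, 3, 5, 1, 4, 1, 1, 1, 3, 1, 1, 3, 10, 1, 2, 7, 2, 17, 1, 4, 27, 4, 1, 17, 2, 7, 2, 1, 10, 3, 1, 1, 3, 1, 1, 1, 4, 1, 5, 3, 1, 2, 1, 8, 2, 2, 54]
Period length = 52

52


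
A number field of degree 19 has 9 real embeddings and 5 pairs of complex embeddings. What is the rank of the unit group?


By Dirichlet's unit theorem:
rank = r1 + r2 - 1
= 9 + 5 - 1
= 13

13


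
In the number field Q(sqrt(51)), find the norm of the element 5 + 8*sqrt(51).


N(a + b*sqrt(d)) = a^2 - d*b^2
= (5)^2 - (51)*(8)^2
= 25 - 3264
= -3239

-3239


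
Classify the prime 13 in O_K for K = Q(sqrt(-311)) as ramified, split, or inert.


K = Q(sqrt(-311)). Since d mod 4 = 1, disc(K) = -311.
Check p | disc: -311 mod 13 = 1.
p does not divide disc. Compute Legendre symbol (d/p):
1^((13-1)/2) mod 13 = 1
(d/p) = 1, so p splits: (p) = P*P' with e=1, f=1, g=2.
Therefore p is split.

split


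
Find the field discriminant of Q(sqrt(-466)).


For K = Q(sqrt(d)) with d squarefree: disc(K) = d if d = 1 mod 4, and disc(K) = 4d if d = 2 or 3 mod 4.
Here d = -466, and d mod 4 = 2.
d = 2 mod 4, not 1 (O_K = Z[sqrt(d)]), so disc(K) = 4d = 4 * (-466) = -1864

-1864


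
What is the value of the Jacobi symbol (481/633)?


Compute (481/633) via quadratic reciprocity:
  reciprocity: (481/633) -> +(633/481)
  reduce: (152/481)
  pull out 2: (2/481) = +1  (since 481 mod 8 = 1)
  pull out 2: (2/481) = +1  (since 481 mod 8 = 1)
  pull out 2: (2/481) = +1  (since 481 mod 8 = 1)
  reciprocity: (19/481) -> +(481/19)
  reduce: (6/19)
  pull out 2: (2/19) = -1  (since 19 mod 8 = 3)
  reciprocity: (3/19) -> -(19/3)
  reduce: (1/3)
  (1/3) = 1
Product of signs = 1

1


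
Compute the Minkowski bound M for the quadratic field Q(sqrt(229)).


d = 229, d mod 4 = 1, so disc(K) = d = 229; |disc(K)| = 229
Real quadratic field, so n = 2, s = r2 = 0, r1 = 2
M = (n!/n^n) * (4/pi)^s * sqrt(|disc(K)|) = (2!/2^2) * (4/pi)^0 * sqrt(229)
= 0.5 * 1.000000 * 15.132746
= 7.5664

7.5664


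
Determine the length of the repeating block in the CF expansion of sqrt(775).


Run the CF algorithm for sqrt(775).
a_0 = floor(sqrt(775)) = 27; set m_0=0, q_0=1.
Recurrence: m' = q*a - m,  q' = (d - m'^2)/q,  a' = floor((a_0 + m')/q').
  step 1: m=27, q=46, a=1
  step 2: m=19, q=9, a=5
  step 3: m=26, q=11, a=4
  step 4: m=18, q=41, a=1
  step 5: m=23, q=6, a=8
  step 6: m=25, q=25, a=2
  step 7: m=25, q=6, a=8
  step 8: m=23, q=41, a=1
  step 9: m=18, q=11, a=4
  step 10: m=26, q=9, a=5
  step 11: m=19, q=46, a=1
  step 12: m=27, q=1, a=54
a_12 = 2*a_0 = 54, so the period closes here.
sqrt(775) = [27; 1, 5, 4, 1, 8, 2, 8, 1, 4, 5, 1, 54]
Period length = 12

12


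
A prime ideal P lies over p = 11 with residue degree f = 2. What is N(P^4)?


N(P^a) = p^(a*f)
= 11^(4*2)
= 11^8
= 214358881

214358881


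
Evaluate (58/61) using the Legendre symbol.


p = 61 is prime, so compute (58/61) with the reciprocity algorithm (Jacobi-symbol steps: pull out 2s via (2/n), flip via reciprocity, reduce):
  pull out 2: (2/61) = -1  (since 61 mod 8 = 5)
  reciprocity: (29/61) -> +(61/29)
  reduce: (3/29)
  reciprocity: (3/29) -> +(29/3)
  reduce: (2/3)
  pull out 2: (2/3) = -1  (since 3 mod 8 = 3)
  (1/3) = 1
Product of signs = 1
(58/61) = 1

1


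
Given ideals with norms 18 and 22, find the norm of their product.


N(IJ) = N(I) * N(J)
= 18 * 22
= 396

396


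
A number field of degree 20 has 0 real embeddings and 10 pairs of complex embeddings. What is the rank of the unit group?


By Dirichlet's unit theorem:
rank = r1 + r2 - 1
= 0 + 10 - 1
= 9

9


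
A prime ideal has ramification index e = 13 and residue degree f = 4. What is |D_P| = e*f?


|D_P| = e * f
= 13 * 4
= 52

52


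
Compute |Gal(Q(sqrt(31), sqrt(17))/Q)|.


The 2 square roots of distinct primes are multiplicatively independent over Q,
so [K:Q] = 2^2 and Gal(K/Q) is isomorphic to (Z/2Z)^2.
|Gal| = 2^2 = 4

4


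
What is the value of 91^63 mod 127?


p = 127 is prime and the exponent is (p-1)/2 = 63, so by Euler's criterion 91^63 = (91/127) = +1 or -1 mod 127.
Compute by square-and-multiply:
  63 = 32 + 16 + 8 + 4 + 2 + 1 (binary 111111)
  Repeated squaring mod 127: 91^1 = 91, 91^2 = 26, 91^4 = 41, 91^8 = 30, 91^16 = 11, 91^32 = 121
  91^63 = 91^32 * 91^16 * 91^8 * 91^4 * 91^2 * 91^1 = 121 * 11 * 30 * 41 * 26 * 91 mod 127
    121 * 11 = 1331 = 61 mod 127
    61 * 30 = 1830 = 52 mod 127
    52 * 41 = 2132 = 100 mod 127
    100 * 26 = 2600 = 60 mod 127
    60 * 91 = 5460 = 126 mod 127
  91^63 = 126 mod 127
Result 126 = p - 1 = -1 mod 127: 91 is a quadratic non-residue mod 127. As a residue in [0, p-1] the value is 126.
91^63 mod 127 = 126

126


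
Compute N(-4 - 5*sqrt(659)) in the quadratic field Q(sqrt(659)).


N(a + b*sqrt(d)) = a^2 - d*b^2
= (-4)^2 - (659)*(-5)^2
= 16 - 16475
= -16459

-16459


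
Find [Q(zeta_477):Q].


The degree equals Euler's totient phi(477).
477 = 3^2 * 53
phi(477) = 312

312


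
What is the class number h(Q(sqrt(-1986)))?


K = Q(sqrt(-1986)). d mod 4 = 2, so D = disc(K) = 4d = -7944
h(K) equals the number of primitive reduced positive-definite forms (a, b, c) = a*x^2 + b*x*y + c*y^2 with b^2 - 4ac = D,
where reduced means |b| <= a <= c, with b >= 0 whenever |b| = a or a = c, and primitive means gcd(a, b, c) = 1.
Reduced forces 3a^2 <= |D| = 7944, so 1 <= a <= 51; b must have the parity of D, and c = (b^2 - D)/(4a) must be an integer >= a.
Enumerate a = 1..51, b in [-a, a]:
  a=1: (1, 0, 1986)  [1]
  a=2: (2, 0, 993)  [1]
  a=3: (3, 0, 662)  [1]
  a=4: none
  a=5: (5, -4, 398), (5, 4, 398)  [2]
  a=6: (6, 0, 331)  [1]
  a=7: (7, -6, 285), (7, 6, 285)  [2]
  a=8..9: none
  a=10: (10, -4, 199), (10, 4, 199)  [2]
  a=11: (11, -8, 182), (11, 8, 182)  [2]
  a=12: none
  a=13: (13, -8, 154), (13, 8, 154)  [2]
  a=14: (14, -8, 143), (14, 8, 143)  [2]
  a=15: (15, -6, 133), (15, 6, 133)  [2]
  a=16..18: none
  a=19: (19, -6, 105), (19, 6, 105)  [2]
  a=20: none
  a=21: (21, -6, 95), (21, 6, 95)  [2]
  a=22: (22, -8, 91), (22, 8, 91)  [2]
  a=23..24: none
  a=25: (25, -16, 82), (25, 16, 82)  [2]
  a=26: (26, -8, 77), (26, 8, 77)  [2]
  a=27..29: none
  a=30: (30, -24, 71), (30, 24, 71)  [2]
  a=31..32: none
  a=33: (33, -30, 67), (33, 30, 67)  [2]
  a=34: none
  a=35: (35, -34, 65), (35, -6, 57), (35, 6, 57), (35, 34, 65)  [4]
  a=36: none
  a=37: (37, -14, 55), (37, 14, 55)  [2]
  a=38: (38, -32, 59), (38, 32, 59)  [2]
  a=39: (39, -18, 53), (39, 18, 53)  [2]
  a=40: none
  a=41: (41, -16, 50), (41, 16, 50)  [2]
  a=42: (42, -36, 55), (42, 36, 55)  [2]
  a=43: (43, -22, 49), (43, 22, 49)  [2]
  a=44..51: none
Total reduced forms: 1 + 1 + 1 + 2 + 1 + 2 + 2 + 2 + 2 + 2 + 2 + 2 + 2 + 2 + 2 + 2 + 2 + 2 + 4 + 2 + 2 + 2 + 2 + 2 + 2 = 48
h = 48

48


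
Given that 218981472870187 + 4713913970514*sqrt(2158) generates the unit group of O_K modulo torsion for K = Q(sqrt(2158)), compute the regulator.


epsilon = 218981472870187 + 4713913970514*sqrt(2158)
= 4.3796e+14
R = ln(4.3796e+14)
= 33.7132

33.7132


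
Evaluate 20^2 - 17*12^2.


x^2 - d*y^2
= 20^2 - 17*12^2
= 400 - 2448
= -2048

-2048


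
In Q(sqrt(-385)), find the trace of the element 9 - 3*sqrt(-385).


Tr(a + b*sqrt(d)) = (a + b*sqrt(d)) + (a - b*sqrt(d)) = 2a
= 2 * (9)
= 18

18


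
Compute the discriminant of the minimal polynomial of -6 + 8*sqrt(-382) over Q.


The element -6 + 8*sqrt(-382) has minimal polynomial:
x^2 + 12*x + 24484
Discriminant = (12)^2 - 4*(24484)
= 144 - 97936
= -97792

-97792


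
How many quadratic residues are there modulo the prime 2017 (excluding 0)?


For prime p, the number of non-zero quadratic residues is (p-1)/2.
= (2017-1)/2
= 1008

1008


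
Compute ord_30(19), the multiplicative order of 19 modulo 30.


We want ord_30(19), the smallest k >= 1 with 19^k = 1 mod 30.
n = 30 = 2 * 3 * 5, phi(30) = 8; the order divides phi(n).
Divisors of 8: 1, 2, 4, 8
Repeated squaring mod 30: 19^1 = 19, 19^2 = 1, 19^4 = 1, 19^8 = 1
Test divisors in increasing order:
  k=1: 19^1 = 19 mod 30
  k=2: 19^2 = 1 mod 30  <- first divisor giving 1
Order = 2

2


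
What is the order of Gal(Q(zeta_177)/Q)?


|Gal(Q(zeta_177)/Q)| = phi(177)
= 116

116


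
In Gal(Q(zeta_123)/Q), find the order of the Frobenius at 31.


The Frobenius at p in Gal(Q(zeta_n)/Q) = (Z/nZ)* is the class of p, so its order is ord_123(31), the smallest k >= 1 with 31^k = 1 mod 123.
n = 123 = 3 * 41, phi(123) = 80; the order divides phi(n).
Divisors of 80: 1, 2, 4, 5, 8, 10, 16, 20, 40, 80
Repeated squaring mod 123: 31^1 = 31, 31^2 = 100, 31^4 = 37, 31^8 = 16, 31^16 = 10, 31^32 = 100, 31^64 = 37
Test divisors in increasing order:
  k=1: 31^1 = 31 mod 123
  k=2: 31^2 = 100 mod 123
  k=4: 31^4 = 37 mod 123
  k=5: 31^5 = 37 * 31 = 40 mod 123
  k=8: 31^8 = 16 mod 123
  k=10: 31^10 = 16 * 100 = 1 mod 123  <- first divisor giving 1
Order = 10

10


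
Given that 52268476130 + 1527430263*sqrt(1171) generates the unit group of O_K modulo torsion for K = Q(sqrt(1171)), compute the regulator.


epsilon = 52268476130 + 1527430263*sqrt(1171)
= 1.0454e+11
R = ln(1.0454e+11)
= 25.3728

25.3728


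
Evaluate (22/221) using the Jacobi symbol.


Compute (22/221) via quadratic reciprocity:
  pull out 2: (2/221) = -1  (since 221 mod 8 = 5)
  reciprocity: (11/221) -> +(221/11)
  reduce: (1/11)
  (1/11) = 1
Product of signs = -1

-1


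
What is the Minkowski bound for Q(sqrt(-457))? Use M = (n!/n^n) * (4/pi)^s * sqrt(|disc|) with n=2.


d = -457, d mod 4 = 3, so disc(K) = 4d = -1828; |disc(K)| = 1828
Imaginary quadratic field, so n = 2, s = r2 = 1, r1 = 0
M = (n!/n^n) * (4/pi)^s * sqrt(|disc(K)|) = (2!/2^2) * (4/pi)^1 * sqrt(1828)
= 0.5 * 1.273240 * 42.755117
= 27.2188

27.2188


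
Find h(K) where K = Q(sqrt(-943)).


K = Q(sqrt(-943)). d mod 4 = 1, so D = disc(K) = d = -943
h(K) equals the number of primitive reduced positive-definite forms (a, b, c) = a*x^2 + b*x*y + c*y^2 with b^2 - 4ac = D,
where reduced means |b| <= a <= c, with b >= 0 whenever |b| = a or a = c, and primitive means gcd(a, b, c) = 1.
Reduced forces 3a^2 <= |D| = 943, so 1 <= a <= 17; b must have the parity of D, and c = (b^2 - D)/(4a) must be an integer >= a.
Enumerate a = 1..17, b in [-a, a]:
  a=1: (1, 1, 236)  [1]
  a=2: (2, -1, 118), (2, 1, 118)  [2]
  a=3: none
  a=4: (4, -1, 59), (4, 1, 59)  [2]
  a=5..6: none
  a=7: (7, -3, 34), (7, 3, 34)  [2]
  a=8: (8, -7, 31), (8, 7, 31)  [2]
  a=9..10: none
  a=11: (11, -5, 22), (11, 5, 22)  [2]
  a=12..13: none
  a=14: (14, -11, 19), (14, -3, 17), (14, 3, 17), (14, 11, 19)  [4]
  a=15: none
  a=16: (16, 9, 16)  [1]
  a=17: none
Total reduced forms: 1 + 2 + 2 + 2 + 2 + 2 + 4 + 1 = 16
h = 16

16


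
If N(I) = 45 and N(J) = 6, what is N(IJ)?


N(IJ) = N(I) * N(J)
= 45 * 6
= 270

270


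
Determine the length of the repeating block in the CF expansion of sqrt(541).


Run the CF algorithm for sqrt(541).
a_0 = floor(sqrt(541)) = 23; set m_0=0, q_0=1.
Recurrence: m' = q*a - m,  q' = (d - m'^2)/q,  a' = floor((a_0 + m')/q').
  step 1: m=23, q=12, a=3
  step 2: m=13, q=31, a=1
  step 3: m=18, q=7, a=5
  step 4: m=17, q=36, a=1
  step 5: m=19, q=5, a=8
  step 6: m=21, q=20, a=2
  step 7: m=19, q=9, a=4
  step 8: m=17, q=28, a=1
  step 9: m=11, q=15, a=2
  step 10: m=19, q=12, a=3
  step 11: m=17, q=21, a=1
  step 12: m=4, q=25, a=1
  step 13: m=21, q=4, a=11
  step 14: m=23, q=3, a=15
  step 15: m=22, q=19, a=2
  step 16: m=16, q=15, a=2
  step 17: m=14, q=23, a=1
  step 18: m=9, q=20, a=1
  step 19: m=11, q=21, a=1
  step 20: m=10, q=21, a=1
  step 21: m=11, q=20, a=1
  step 22: m=9, q=23, a=1
  step 23: m=14, q=15, a=2
  step 24: m=16, q=19, a=2
  step 25: m=22, q=3, a=15
  step 26: m=23, q=4, a=11
  step 27: m=21, q=25, a=1
  step 28: m=4, q=21, a=1
  step 29: m=17, q=12, a=3
  step 30: m=19, q=15, a=2
  step 31: m=11, q=28, a=1
  step 32: m=17, q=9, a=4
  step 33: m=19, q=20, a=2
  step 34: m=21, q=5, a=8
  step 35: m=19, q=36, a=1
  step 36: m=17, q=7, a=5
  step 37: m=18, q=31, a=1
  step 38: m=13, q=12, a=3
  step 39: m=23, q=1, a=46
a_39 = 2*a_0 = 46, so the period closes here.
sqrt(541) = [23; 3, 1, 5, 1, 8, 2, 4, 1, 2, 3, 1, 1, 11, 15, 2, 2, 1, 1, 1, 1, 1, 1, 2, 2, 15, 11, 1, 1, 3, 2, 1, 4, 2, 8, 1, 5, 1, 3, 46]
Period length = 39

39


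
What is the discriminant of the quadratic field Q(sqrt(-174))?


For K = Q(sqrt(d)) with d squarefree: disc(K) = d if d = 1 mod 4, and disc(K) = 4d if d = 2 or 3 mod 4.
Here d = -174, and d mod 4 = 2.
d = 2 mod 4, not 1 (O_K = Z[sqrt(d)]), so disc(K) = 4d = 4 * (-174) = -696

-696


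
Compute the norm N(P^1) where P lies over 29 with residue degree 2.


N(P^a) = p^(a*f)
= 29^(1*2)
= 29^2
= 841

841


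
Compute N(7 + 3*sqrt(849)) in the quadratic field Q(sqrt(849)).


N(a + b*sqrt(d)) = a^2 - d*b^2
= (7)^2 - (849)*(3)^2
= 49 - 7641
= -7592

-7592


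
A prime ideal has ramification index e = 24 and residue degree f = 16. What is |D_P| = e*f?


|D_P| = e * f
= 24 * 16
= 384

384


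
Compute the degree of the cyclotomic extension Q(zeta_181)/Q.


The degree equals Euler's totient phi(181).
181 = 181
phi(181) = 180

180


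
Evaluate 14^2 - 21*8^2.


x^2 - d*y^2
= 14^2 - 21*8^2
= 196 - 1344
= -1148

-1148


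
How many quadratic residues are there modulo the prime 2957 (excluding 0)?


For prime p, the number of non-zero quadratic residues is (p-1)/2.
= (2957-1)/2
= 1478

1478


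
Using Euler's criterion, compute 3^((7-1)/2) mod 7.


p = 7 is prime and the exponent is (p-1)/2 = 3, so by Euler's criterion 3^3 = (3/7) = +1 or -1 mod 7.
Compute by square-and-multiply:
  3 = 2 + 1 (binary 11)
  Repeated squaring mod 7: 3^1 = 3, 3^2 = 2
  3^3 = 3^2 * 3^1 = 2 * 3 mod 7
    2 * 3 = 6 = 6 mod 7
  3^3 = 6 mod 7
Result 6 = p - 1 = -1 mod 7: 3 is a quadratic non-residue mod 7. As a residue in [0, p-1] the value is 6.
3^3 mod 7 = 6

6


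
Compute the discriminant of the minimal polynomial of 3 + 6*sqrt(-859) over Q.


The element 3 + 6*sqrt(-859) has minimal polynomial:
x^2 - 6*x + 30933
Discriminant = (-6)^2 - 4*(30933)
= 36 - 123732
= -123696

-123696


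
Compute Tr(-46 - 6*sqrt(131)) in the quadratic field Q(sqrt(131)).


Tr(a + b*sqrt(d)) = (a + b*sqrt(d)) + (a - b*sqrt(d)) = 2a
= 2 * (-46)
= -92

-92


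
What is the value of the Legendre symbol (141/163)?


p = 163 is prime, so compute (141/163) with the reciprocity algorithm (Jacobi-symbol steps: pull out 2s via (2/n), flip via reciprocity, reduce):
  reciprocity: (141/163) -> +(163/141)
  reduce: (22/141)
  pull out 2: (2/141) = -1  (since 141 mod 8 = 5)
  reciprocity: (11/141) -> +(141/11)
  reduce: (9/11)
  reciprocity: (9/11) -> +(11/9)
  reduce: (2/9)
  pull out 2: (2/9) = +1  (since 9 mod 8 = 1)
  (1/9) = 1
Product of signs = -1
(141/163) = -1

-1


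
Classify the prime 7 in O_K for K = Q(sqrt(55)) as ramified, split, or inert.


K = Q(sqrt(55)). Since d mod 4 = 3, disc(K) = 220.
Check p | disc: 220 mod 7 = 3.
p does not divide disc. Compute Legendre symbol (d/p):
6^((7-1)/2) mod 7 = -1
(d/p) = -1, so p is inert: (p) stays prime with e=1, f=2, g=1.
Therefore p is inert.

inert


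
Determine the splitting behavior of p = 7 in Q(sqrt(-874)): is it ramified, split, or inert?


K = Q(sqrt(-874)). Since d mod 4 = 2, disc(K) = -3496.
Check p | disc: -3496 mod 7 = 4.
p does not divide disc. Compute Legendre symbol (d/p):
1^((7-1)/2) mod 7 = 1
(d/p) = 1, so p splits: (p) = P*P' with e=1, f=1, g=2.
Therefore p is split.

split


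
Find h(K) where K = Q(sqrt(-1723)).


K = Q(sqrt(-1723)). d mod 4 = 1, so D = disc(K) = d = -1723
h(K) equals the number of primitive reduced positive-definite forms (a, b, c) = a*x^2 + b*x*y + c*y^2 with b^2 - 4ac = D,
where reduced means |b| <= a <= c, with b >= 0 whenever |b| = a or a = c, and primitive means gcd(a, b, c) = 1.
Reduced forces 3a^2 <= |D| = 1723, so 1 <= a <= 23; b must have the parity of D, and c = (b^2 - D)/(4a) must be an integer >= a.
Enumerate a = 1..23, b in [-a, a]:
  a=1: (1, 1, 431)  [1]
  a=2..10: none
  a=11: (11, -9, 41), (11, 9, 41)  [2]
  a=12..18: none
  a=19: (19, -5, 23), (19, 5, 23)  [2]
  a=20..23: none
Total reduced forms: 1 + 2 + 2 = 5
h = 5

5


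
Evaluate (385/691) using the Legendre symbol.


p = 691 is prime, so compute (385/691) with the reciprocity algorithm (Jacobi-symbol steps: pull out 2s via (2/n), flip via reciprocity, reduce):
  reciprocity: (385/691) -> +(691/385)
  reduce: (306/385)
  pull out 2: (2/385) = +1  (since 385 mod 8 = 1)
  reciprocity: (153/385) -> +(385/153)
  reduce: (79/153)
  reciprocity: (79/153) -> +(153/79)
  reduce: (74/79)
  pull out 2: (2/79) = +1  (since 79 mod 8 = 7)
  reciprocity: (37/79) -> +(79/37)
  reduce: (5/37)
  reciprocity: (5/37) -> +(37/5)
  reduce: (2/5)
  pull out 2: (2/5) = -1  (since 5 mod 8 = 5)
  (1/5) = 1
Product of signs = -1
(385/691) = -1

-1


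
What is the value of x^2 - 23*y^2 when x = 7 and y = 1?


x^2 - d*y^2
= 7^2 - 23*1^2
= 49 - 23
= 26

26


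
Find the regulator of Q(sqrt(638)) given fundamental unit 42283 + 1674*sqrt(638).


epsilon = 42283 + 1674*sqrt(638)
= 84566.0000
R = ln(84566.0000)
= 11.3453

11.3453


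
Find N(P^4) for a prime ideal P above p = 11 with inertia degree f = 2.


N(P^a) = p^(a*f)
= 11^(4*2)
= 11^8
= 214358881

214358881


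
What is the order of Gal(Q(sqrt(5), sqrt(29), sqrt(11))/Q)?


The 3 square roots of distinct primes are multiplicatively independent over Q,
so [K:Q] = 2^3 and Gal(K/Q) is isomorphic to (Z/2Z)^3.
|Gal| = 2^3 = 8

8


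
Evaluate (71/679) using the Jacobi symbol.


Compute (71/679) via quadratic reciprocity:
  reciprocity: (71/679) -> -(679/71)
  reduce: (40/71)
  pull out 2: (2/71) = +1  (since 71 mod 8 = 7)
  pull out 2: (2/71) = +1  (since 71 mod 8 = 7)
  pull out 2: (2/71) = +1  (since 71 mod 8 = 7)
  reciprocity: (5/71) -> +(71/5)
  reduce: (1/5)
  (1/5) = 1
Product of signs = -1

-1


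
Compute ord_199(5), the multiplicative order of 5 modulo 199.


We want ord_199(5), the smallest k >= 1 with 5^k = 1 mod 199.
n = 199 = 199, phi(199) = 198; the order divides phi(n).
Divisors of 198: 1, 2, 3, 6, 9, 11, 18, 22, 33, 66, 99, 198
Repeated squaring mod 199: 5^1 = 5, 5^2 = 25, 5^4 = 28, 5^8 = 187, 5^16 = 144, 5^32 = 40, 5^64 = 8, 5^128 = 64
Test divisors in increasing order:
  k=1: 5^1 = 5 mod 199
  k=2: 5^2 = 25 mod 199
  k=3: 5^3 = 25 * 5 = 125 mod 199
  k=6: 5^6 = 28 * 25 = 103 mod 199
  k=9: 5^9 = 187 * 5 = 139 mod 199
  k=11: 5^11 = 187 * 25 * 5 = 92 mod 199
  k=18: 5^18 = 144 * 25 = 18 mod 199
  k=22: 5^22 = 144 * 28 * 25 = 106 mod 199
  k=33: 5^33 = 40 * 5 = 1 mod 199  <- first divisor giving 1
Order = 33

33


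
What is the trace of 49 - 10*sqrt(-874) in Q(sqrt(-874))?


Tr(a + b*sqrt(d)) = (a + b*sqrt(d)) + (a - b*sqrt(d)) = 2a
= 2 * (49)
= 98

98


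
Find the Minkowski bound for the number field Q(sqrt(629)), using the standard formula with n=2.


d = 629, d mod 4 = 1, so disc(K) = d = 629; |disc(K)| = 629
Real quadratic field, so n = 2, s = r2 = 0, r1 = 2
M = (n!/n^n) * (4/pi)^s * sqrt(|disc(K)|) = (2!/2^2) * (4/pi)^0 * sqrt(629)
= 0.5 * 1.000000 * 25.079872
= 12.5399

12.5399


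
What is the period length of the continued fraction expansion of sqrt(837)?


Run the CF algorithm for sqrt(837).
a_0 = floor(sqrt(837)) = 28; set m_0=0, q_0=1.
Recurrence: m' = q*a - m,  q' = (d - m'^2)/q,  a' = floor((a_0 + m')/q').
  step 1: m=28, q=53, a=1
  step 2: m=25, q=4, a=13
  step 3: m=27, q=27, a=2
  step 4: m=27, q=4, a=13
  step 5: m=25, q=53, a=1
  step 6: m=28, q=1, a=56
a_6 = 2*a_0 = 56, so the period closes here.
sqrt(837) = [28; 1, 13, 2, 13, 1, 56]
Period length = 6

6


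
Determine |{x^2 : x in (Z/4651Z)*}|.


For prime p, the number of non-zero quadratic residues is (p-1)/2.
= (4651-1)/2
= 2325

2325


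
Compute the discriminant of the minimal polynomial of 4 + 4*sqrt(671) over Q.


The element 4 + 4*sqrt(671) has minimal polynomial:
x^2 - 8*x - 10720
Discriminant = (-8)^2 - 4*(-10720)
= 64 + 42880
= 42944

42944


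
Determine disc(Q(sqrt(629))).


For K = Q(sqrt(d)) with d squarefree: disc(K) = d if d = 1 mod 4, and disc(K) = 4d if d = 2 or 3 mod 4.
Here d = 629, and d mod 4 = 1.
d = 1 mod 4 (O_K = Z[(1+sqrt(d))/2]), so disc(K) = d = 629

629


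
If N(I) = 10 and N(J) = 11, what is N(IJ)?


N(IJ) = N(I) * N(J)
= 10 * 11
= 110

110


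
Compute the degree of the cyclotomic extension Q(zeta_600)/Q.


The degree equals Euler's totient phi(600).
600 = 2^3 * 3 * 5^2
phi(600) = 160

160


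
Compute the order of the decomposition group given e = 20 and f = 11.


|D_P| = e * f
= 20 * 11
= 220

220


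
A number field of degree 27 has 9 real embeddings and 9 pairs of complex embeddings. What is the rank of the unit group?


By Dirichlet's unit theorem:
rank = r1 + r2 - 1
= 9 + 9 - 1
= 17

17
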